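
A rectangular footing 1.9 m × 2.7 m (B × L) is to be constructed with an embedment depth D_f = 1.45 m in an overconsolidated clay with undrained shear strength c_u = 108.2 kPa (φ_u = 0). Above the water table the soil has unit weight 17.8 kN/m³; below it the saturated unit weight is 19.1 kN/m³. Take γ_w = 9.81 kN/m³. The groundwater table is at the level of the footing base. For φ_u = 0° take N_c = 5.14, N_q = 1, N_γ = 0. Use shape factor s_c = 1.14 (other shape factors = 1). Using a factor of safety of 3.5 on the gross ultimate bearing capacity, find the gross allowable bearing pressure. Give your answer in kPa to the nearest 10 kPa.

q_all ≈ 190 kPa

q = γ·D_f = 17.8 × 1.45 = 25.81 kPa.
c·N_c·s_c = 108.2 × 5.14 × 1.14 = 634.01 kPa
q·N_q = 25.81 × 1 = 25.81 kPa
q_ult = 634.01 + 25.81 = 659.82 kPa.
q_all = 659.82 / 3.5 = 188.52 kPa.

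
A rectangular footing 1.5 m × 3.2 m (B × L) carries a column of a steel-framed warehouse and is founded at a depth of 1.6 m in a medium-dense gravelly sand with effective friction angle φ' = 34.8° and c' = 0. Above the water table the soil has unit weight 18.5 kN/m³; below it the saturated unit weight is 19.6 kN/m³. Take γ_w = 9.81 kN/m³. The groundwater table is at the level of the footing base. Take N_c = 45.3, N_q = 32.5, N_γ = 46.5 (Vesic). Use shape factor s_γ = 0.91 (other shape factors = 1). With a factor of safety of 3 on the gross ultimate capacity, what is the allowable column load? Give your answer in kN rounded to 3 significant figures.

P_all ≈ 2040 kN

Overburden at base level: q = 18.5 × 1.6 = 29.6 kPa.
Below the base the soil is submerged, so the ½γBN_γ term uses γ' = 19.6 − 9.81 = 9.79 kN/m³.
Surcharge term q·N_q = 29.6 × 32.5 = 962 kPa; self-weight term 0.5·γ·B·N_γ·s_γ = 0.5 × 9.79 × 1.5 × 46.5 × 0.91 = 310.7 kPa.
q_ult = 962 + 310.7 = 1272.7 kPa.
Gross allowable pressure q_all = 1272.7 / 3 = 424.23 kPa.
Footing area = 4.8 m², so allowable column load = 424.23 × 4.8 = 2036.3 kN.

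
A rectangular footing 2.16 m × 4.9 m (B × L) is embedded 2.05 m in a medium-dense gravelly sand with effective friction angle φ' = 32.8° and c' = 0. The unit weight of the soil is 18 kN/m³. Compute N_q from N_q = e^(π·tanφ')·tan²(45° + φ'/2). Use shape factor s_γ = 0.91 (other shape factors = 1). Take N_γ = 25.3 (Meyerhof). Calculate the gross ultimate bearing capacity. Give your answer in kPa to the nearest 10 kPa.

q_ult ≈ 1390 kPa

tan32.8° = 0.6445, so N_q = e^(π×0.6445)·tan²(61.4°) = 7.573 × 3.364 = 25.48.
Effective surcharge at the founding depth q = γ·D_f = 18 × 2.05 = 36.9 kPa.
q_ult = q·N_q + 0.5·γ·B·N_γ·s_γ
     = 36.9 × 25.477 + 0.5 × 18 × 2.16 × 25.3 × 0.91
     = 940.08 + 447.57 = 1387.7 kPa.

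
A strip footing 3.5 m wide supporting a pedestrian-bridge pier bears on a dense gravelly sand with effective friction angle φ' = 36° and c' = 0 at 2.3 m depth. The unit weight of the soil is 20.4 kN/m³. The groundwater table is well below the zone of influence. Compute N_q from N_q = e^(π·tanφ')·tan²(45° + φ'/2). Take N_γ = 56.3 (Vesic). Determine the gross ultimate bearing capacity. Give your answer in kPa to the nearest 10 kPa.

q_ult ≈ 3780 kPa

tan36° = 0.7265, so N_q = e^(π×0.7265)·tan²(63°) = 9.801 × 3.852 = 37.75.
Effective surcharge at the founding depth q = γ·D_f = 20.4 × 2.3 = 46.92 kPa.
q_ult = q·N_q + 0.5·γ·B·N_γ
     = 46.92 × 37.752 + 0.5 × 20.4 × 3.5 × 56.3
     = 1771.3 + 2009.9 = 3781.3 kPa.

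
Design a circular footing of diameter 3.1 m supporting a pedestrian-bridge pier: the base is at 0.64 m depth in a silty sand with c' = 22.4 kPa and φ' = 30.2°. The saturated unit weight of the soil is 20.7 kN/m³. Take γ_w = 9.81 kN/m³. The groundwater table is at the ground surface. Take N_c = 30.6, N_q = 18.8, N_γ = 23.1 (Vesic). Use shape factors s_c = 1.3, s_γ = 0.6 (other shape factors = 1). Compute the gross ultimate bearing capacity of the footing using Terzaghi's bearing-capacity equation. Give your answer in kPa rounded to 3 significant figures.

q_ult ≈ 1260 kPa

γ' = 20.7 − 9.81 = 10.89 kN/m³ (submerged throughout). q = 10.89 × 0.64 = 6.9696 kPa; the same γ' applies in the ½γBN_γ term.
c·N_c·s_c = 22.4 × 30.6 × 1.3 = 891.07 kPa
q·N_q = 6.9696 × 18.8 = 131.03 kPa
0.5·γ·B·N_γ·s_γ = 0.5 × 10.89 × 3.1 × 23.1 × 0.6 = 233.95 kPa
q_ult = 891.07 + 131.03 + 233.95 = 1256.1 kPa.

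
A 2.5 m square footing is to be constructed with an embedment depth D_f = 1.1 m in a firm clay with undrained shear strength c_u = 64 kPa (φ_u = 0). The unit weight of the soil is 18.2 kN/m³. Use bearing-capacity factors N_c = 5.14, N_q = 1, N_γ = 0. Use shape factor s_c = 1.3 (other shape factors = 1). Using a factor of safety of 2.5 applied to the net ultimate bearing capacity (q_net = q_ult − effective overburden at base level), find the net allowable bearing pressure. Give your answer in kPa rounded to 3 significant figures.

q = γ·D_f = 18.2 × 1.1 = 20.02 kPa.
c·N_c·s_c = 64 × 5.14 × 1.3 = 427.65 kPa
q·N_q = 20.02 × 1 = 20.02 kPa
q_ult = 427.65 + 20.02 = 447.67 kPa.
Net ultimate: q_net = 447.67 − 20.02 = 427.65 kPa.
q_all(net) = 427.65 / 2.5 = 171.06 kPa.

q_all(net) ≈ 171 kPa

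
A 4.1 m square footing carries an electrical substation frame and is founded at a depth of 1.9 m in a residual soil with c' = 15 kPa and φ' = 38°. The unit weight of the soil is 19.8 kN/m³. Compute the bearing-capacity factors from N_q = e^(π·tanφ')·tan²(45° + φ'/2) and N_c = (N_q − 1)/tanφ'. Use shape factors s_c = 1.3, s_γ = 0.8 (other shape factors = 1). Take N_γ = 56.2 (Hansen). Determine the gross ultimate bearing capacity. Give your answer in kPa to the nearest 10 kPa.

q_ult ≈ 4860 kPa

tan38° = 0.7813, so N_q = e^(π×0.7813)·tan²(64°) = 11.64 × 4.204 = 48.93.
N_c = (48.93 − 1)/tan38° = 61.35.
Effective surcharge at the founding depth q = γ·D_f = 19.8 × 1.9 = 37.62 kPa.
q_ult = c·N_c·s_c + q·N_q + 0.5·γ·B·N_γ·s_γ
     = 15 × 61.352 × 1.3 + 37.62 × 48.933 + 0.5 × 19.8 × 4.1 × 56.2 × 0.8
     = 1196.4 + 1840.9 + 1824.9 = 4862.2 kPa.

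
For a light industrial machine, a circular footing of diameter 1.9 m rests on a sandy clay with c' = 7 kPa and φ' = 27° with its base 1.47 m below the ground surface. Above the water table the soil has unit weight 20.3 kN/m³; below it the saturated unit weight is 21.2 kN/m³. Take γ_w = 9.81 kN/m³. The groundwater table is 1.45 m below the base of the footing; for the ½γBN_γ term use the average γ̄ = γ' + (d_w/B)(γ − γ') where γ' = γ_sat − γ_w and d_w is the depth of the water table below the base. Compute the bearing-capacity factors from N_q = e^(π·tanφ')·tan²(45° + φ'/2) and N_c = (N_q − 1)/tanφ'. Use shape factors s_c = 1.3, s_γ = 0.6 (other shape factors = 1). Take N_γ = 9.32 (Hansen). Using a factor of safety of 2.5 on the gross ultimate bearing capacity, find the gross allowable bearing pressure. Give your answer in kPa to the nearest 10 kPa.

q_all ≈ 280 kPa

N_q = e^(π·tan27°)·tan²(58.5°) = 13.2; N_c = (N_q − 1)/tanφ' = 23.94.
q = γ·D_f = 20.3 × 1.47 = 29.841 kPa.
γ' = 11.39 kN/m³; averaging over the depth B below the base, γ̄ = γ' + (d_w/B)(γ − γ') = 18.19 kN/m³.
c·N_c·s_c = 7 × 23.942 × 1.3 = 217.87 kPa
q·N_q = 29.841 × 13.199 = 393.88 kPa
0.5·γ·B·N_γ·s_γ = 0.5 × 18.19 × 1.9 × 9.32 × 0.6 = 96.631 kPa
q_ult = 217.87 + 393.88 + 96.631 = 708.38 kPa.
q_all = 708.38 / 2.5 = 283.35 kPa.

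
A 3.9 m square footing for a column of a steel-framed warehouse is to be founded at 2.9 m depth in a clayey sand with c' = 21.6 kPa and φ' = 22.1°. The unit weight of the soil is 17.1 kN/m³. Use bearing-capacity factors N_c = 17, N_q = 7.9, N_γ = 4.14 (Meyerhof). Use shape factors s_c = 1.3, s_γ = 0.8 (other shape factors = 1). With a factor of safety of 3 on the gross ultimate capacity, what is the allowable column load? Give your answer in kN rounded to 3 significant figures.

P_all ≈ 4970 kN

Overburden at base level: q = 17.1 × 2.9 = 49.59 kPa.
Cohesion term c·N_c·s_c = 21.6 × 17 × 1.3 = 477.36 kPa; surcharge term q·N_q = 49.59 × 7.9 = 391.76 kPa; self-weight term 0.5·γ·B·N_γ·s_γ = 0.5 × 17.1 × 3.9 × 4.14 × 0.8 = 110.44 kPa.
q_ult = 477.36 + 391.76 + 110.44 = 979.56 kPa.
Gross allowable pressure q_all = 979.56 / 3 = 326.52 kPa.
Footing area = 15.21 m², so allowable column load = 326.52 × 15.21 = 4966.4 kN.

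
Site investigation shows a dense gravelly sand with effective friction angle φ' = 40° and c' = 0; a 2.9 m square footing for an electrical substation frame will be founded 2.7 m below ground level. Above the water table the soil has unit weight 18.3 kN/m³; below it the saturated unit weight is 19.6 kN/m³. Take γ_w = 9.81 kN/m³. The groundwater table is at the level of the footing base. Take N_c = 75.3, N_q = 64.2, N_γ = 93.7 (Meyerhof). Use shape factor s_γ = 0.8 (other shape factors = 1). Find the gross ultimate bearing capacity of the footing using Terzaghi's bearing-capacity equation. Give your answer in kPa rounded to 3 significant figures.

q_ult ≈ 4240 kPa

q = γ·D_f = 18.3 × 2.7 = 49.41 kPa.
For the ½γBN_γ term take γ' = 19.6 − 9.81 = 9.79 kN/m³ (soil below base is submerged).
q·N_q = 49.41 × 64.2 = 3172.1 kPa
0.5·γ·B·N_γ·s_γ = 0.5 × 9.79 × 2.9 × 93.7 × 0.8 = 1064.1 kPa
q_ult = 3172.1 + 1064.1 = 4236.2 kPa.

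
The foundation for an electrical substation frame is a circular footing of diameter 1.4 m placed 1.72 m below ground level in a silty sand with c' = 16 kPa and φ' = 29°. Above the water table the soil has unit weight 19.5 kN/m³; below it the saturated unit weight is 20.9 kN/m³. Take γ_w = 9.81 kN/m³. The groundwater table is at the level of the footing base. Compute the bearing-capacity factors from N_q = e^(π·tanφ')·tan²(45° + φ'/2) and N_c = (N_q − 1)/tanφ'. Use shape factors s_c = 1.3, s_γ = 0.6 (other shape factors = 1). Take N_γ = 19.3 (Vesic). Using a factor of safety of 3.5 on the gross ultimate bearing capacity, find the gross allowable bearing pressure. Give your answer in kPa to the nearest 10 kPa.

N_q = e^(π·tan29°)·tan²(59.5°) = 16.44; N_c = (N_q − 1)/tanφ' = 27.86.
Effective surcharge at the founding depth q = γ·D_f = 19.5 × 1.72 = 33.54 kPa.
The water table coincides with the base, so in the self-weight term γ → γ' = 11.09 kN/m³.
q_ult = c·N_c·s_c + q·N_q + 0.5·γ·B·N_γ·s_γ
     = 16 × 27.86 × 1.3 + 33.54 × 16.443 + 0.5 × 11.09 × 1.4 × 19.3 × 0.6
     = 579.5 + 551.51 + 89.896 = 1220.9 kPa.
q_all = 1220.9 / 3.5 = 348.83 kPa.

q_all ≈ 350 kPa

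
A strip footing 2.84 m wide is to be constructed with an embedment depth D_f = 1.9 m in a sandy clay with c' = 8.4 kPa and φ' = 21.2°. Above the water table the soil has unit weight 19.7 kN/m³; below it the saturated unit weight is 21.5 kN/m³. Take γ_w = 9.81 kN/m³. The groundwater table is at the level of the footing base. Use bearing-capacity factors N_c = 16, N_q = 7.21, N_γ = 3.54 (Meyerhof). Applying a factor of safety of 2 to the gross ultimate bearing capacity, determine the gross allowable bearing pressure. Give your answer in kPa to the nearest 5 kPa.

q_all ≈ 230 kPa

Effective surcharge at the founding depth q = γ·D_f = 19.7 × 1.9 = 37.43 kPa.
The water table coincides with the base, so in the self-weight term γ → γ' = 11.69 kN/m³.
q_ult = c·N_c + q·N_q + 0.5·γ·B·N_γ
     = 8.4 × 16 + 37.43 × 7.21 + 0.5 × 11.69 × 2.84 × 3.54
     = 134.4 + 269.87 + 58.763 = 463.03 kPa.
q_all = q_ult / FS = 463.03 / 2 = 231.52 kPa.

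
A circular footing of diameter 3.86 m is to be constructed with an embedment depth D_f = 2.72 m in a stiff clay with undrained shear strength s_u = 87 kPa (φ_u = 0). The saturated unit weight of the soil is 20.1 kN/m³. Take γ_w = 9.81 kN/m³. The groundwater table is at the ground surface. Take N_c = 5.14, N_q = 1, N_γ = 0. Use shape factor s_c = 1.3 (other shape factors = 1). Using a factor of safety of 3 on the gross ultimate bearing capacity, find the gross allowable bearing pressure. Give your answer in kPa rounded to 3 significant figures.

Water table at ground surface, so effective unit weight γ' = 20.1 − 9.81 = 10.29 kN/m³ is used throughout; overburden q = 10.29 × 2.72 = 27.989 kPa.
Cohesion term c·N_c·s_c = 87 × 5.14 × 1.3 = 581.33 kPa; surcharge term q·N_q = 27.989 × 1 = 27.989 kPa.
q_ult = 581.33 + 27.989 = 609.32 kPa.
q_all = 609.32 / 3 = 203.11 kPa.

q_all ≈ 203 kPa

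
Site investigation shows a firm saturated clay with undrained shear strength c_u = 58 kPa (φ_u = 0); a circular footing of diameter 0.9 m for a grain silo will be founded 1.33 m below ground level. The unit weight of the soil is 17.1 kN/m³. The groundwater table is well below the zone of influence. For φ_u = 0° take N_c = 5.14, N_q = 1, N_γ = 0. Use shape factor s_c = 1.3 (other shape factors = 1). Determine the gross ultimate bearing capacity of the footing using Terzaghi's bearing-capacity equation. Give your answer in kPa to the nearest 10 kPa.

q = γ·D_f = 17.1 × 1.33 = 22.743 kPa.
c·N_c·s_c = 58 × 5.14 × 1.3 = 387.56 kPa
q·N_q = 22.743 × 1 = 22.743 kPa
q_ult = 387.56 + 22.743 = 410.3 kPa.

q_ult ≈ 410 kPa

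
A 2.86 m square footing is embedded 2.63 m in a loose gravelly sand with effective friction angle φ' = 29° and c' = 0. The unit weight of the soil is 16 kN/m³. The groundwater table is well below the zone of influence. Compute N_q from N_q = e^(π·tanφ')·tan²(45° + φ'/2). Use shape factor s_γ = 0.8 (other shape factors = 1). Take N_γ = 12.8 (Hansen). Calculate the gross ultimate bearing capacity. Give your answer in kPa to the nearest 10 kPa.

q_ult ≈ 930 kPa

tan29° = 0.5543, so N_q = e^(π×0.5543)·tan²(59.5°) = 5.705 × 2.882 = 16.44.
Overburden at base level: q = 16 × 2.63 = 42.08 kPa.
Surcharge term q·N_q = 42.08 × 16.443 = 691.93 kPa; self-weight term 0.5·γ·B·N_γ·s_γ = 0.5 × 16 × 2.86 × 12.8 × 0.8 = 234.29 kPa.
q_ult = 691.93 + 234.29 = 926.23 kPa.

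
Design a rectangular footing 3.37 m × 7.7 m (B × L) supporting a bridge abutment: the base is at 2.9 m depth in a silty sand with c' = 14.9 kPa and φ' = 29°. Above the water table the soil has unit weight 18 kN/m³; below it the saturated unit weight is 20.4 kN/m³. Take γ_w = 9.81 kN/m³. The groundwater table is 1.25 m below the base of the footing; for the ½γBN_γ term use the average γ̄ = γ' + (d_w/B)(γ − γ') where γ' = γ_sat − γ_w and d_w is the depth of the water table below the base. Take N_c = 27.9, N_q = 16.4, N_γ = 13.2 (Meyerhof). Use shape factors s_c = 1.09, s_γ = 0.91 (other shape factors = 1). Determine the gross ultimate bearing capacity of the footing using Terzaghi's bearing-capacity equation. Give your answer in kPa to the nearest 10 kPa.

Overburden at base level: q = 18 × 2.9 = 52.2 kPa.
The water table is 1.25 m below the base (< B = 3.37 m), so the ½γBN_γ term uses γ̄ = γ' + (d_w/B)(γ − γ') = 10.59 + (1.25/3.37)(18 − 10.59) = 13.339 kN/m³.
Cohesion term c·N_c·s_c = 14.9 × 27.9 × 1.09 = 453.12 kPa; surcharge term q·N_q = 52.2 × 16.4 = 856.08 kPa; self-weight term 0.5·γ·B·N_γ·s_γ = 0.5 × 13.339 × 3.37 × 13.2 × 0.91 = 269.97 kPa.
q_ult = 453.12 + 856.08 + 269.97 = 1579.2 kPa.

q_ult ≈ 1580 kPa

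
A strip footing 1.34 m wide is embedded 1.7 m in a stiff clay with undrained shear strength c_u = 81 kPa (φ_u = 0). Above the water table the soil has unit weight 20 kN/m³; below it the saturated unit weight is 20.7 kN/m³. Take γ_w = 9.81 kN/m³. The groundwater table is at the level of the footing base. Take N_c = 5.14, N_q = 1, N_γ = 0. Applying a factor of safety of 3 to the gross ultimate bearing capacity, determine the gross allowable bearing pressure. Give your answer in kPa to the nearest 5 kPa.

Effective surcharge at the founding depth q = γ·D_f = 20 × 1.7 = 34 kPa.
q_ult = c·N_c + q·N_q
     = 81 × 5.14 + 34 × 1
     = 416.34 + 34 = 450.34 kPa.
q_all = q_ult / FS = 450.34 / 3 = 150.11 kPa.

q_all ≈ 150 kPa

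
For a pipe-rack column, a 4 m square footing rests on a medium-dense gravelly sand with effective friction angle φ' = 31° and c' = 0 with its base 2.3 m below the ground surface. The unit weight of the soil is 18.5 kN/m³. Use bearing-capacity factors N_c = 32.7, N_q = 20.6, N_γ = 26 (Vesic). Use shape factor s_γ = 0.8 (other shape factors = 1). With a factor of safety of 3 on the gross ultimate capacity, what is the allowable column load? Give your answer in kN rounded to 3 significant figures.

P_all ≈ 8780 kN

Overburden at base level: q = 18.5 × 2.3 = 42.55 kPa.
Surcharge term q·N_q = 42.55 × 20.6 = 876.53 kPa; self-weight term 0.5·γ·B·N_γ·s_γ = 0.5 × 18.5 × 4 × 26 × 0.8 = 769.6 kPa.
q_ult = 876.53 + 769.6 = 1646.1 kPa.
Gross allowable pressure q_all = 1646.1 / 3 = 548.71 kPa.
Footing area = 16 m², so allowable column load = 548.71 × 16 = 8779.4 kN.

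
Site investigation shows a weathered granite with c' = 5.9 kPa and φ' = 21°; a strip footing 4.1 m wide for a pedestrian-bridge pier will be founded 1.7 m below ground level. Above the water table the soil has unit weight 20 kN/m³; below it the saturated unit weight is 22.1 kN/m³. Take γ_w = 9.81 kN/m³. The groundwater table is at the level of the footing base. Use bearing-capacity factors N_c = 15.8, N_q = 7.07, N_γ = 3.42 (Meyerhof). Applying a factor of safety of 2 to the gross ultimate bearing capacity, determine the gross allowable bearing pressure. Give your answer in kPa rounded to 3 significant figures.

q_all ≈ 210 kPa

Overburden at base level: q = 20 × 1.7 = 34 kPa.
Below the base the soil is submerged, so the ½γBN_γ term uses γ' = 22.1 − 9.81 = 12.29 kN/m³.
Cohesion term c·N_c = 5.9 × 15.8 = 93.22 kPa; surcharge term q·N_q = 34 × 7.07 = 240.38 kPa; self-weight term 0.5·γ·B·N_γ = 0.5 × 12.29 × 4.1 × 3.42 = 86.165 kPa.
q_ult = 93.22 + 240.38 + 86.165 = 419.77 kPa.
q_all = q_ult / FS = 419.77 / 2 = 209.88 kPa.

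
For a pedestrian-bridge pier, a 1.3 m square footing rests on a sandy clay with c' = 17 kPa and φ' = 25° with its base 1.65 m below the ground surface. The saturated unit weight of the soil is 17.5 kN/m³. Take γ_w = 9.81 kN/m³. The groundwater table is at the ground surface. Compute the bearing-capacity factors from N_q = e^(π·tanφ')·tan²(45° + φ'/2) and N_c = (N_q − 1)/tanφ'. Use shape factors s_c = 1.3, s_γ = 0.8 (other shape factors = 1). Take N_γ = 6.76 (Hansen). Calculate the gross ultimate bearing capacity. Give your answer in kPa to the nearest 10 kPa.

tan25° = 0.4663, so N_q = e^(π×0.4663)·tan²(57.5°) = 4.327 × 2.464 = 10.66.
N_c = (10.66 − 1)/tan25° = 20.72.
With the water table at the surface the whole profile is submerged: γ' = 17.5 − 9.81 = 7.69 kN/m³, so q = γ'·D_f = 12.688 kPa; the same γ' applies in the ½γBN_γ term.
q_ult = c·N_c·s_c + q·N_q + 0.5·γ·B·N_γ·s_γ
     = 17 × 20.721 × 1.3 + 12.688 × 10.662 + 0.5 × 7.69 × 1.3 × 6.76 × 0.8
     = 457.92 + 135.29 + 27.032 = 620.24 kPa.

q_ult ≈ 620 kPa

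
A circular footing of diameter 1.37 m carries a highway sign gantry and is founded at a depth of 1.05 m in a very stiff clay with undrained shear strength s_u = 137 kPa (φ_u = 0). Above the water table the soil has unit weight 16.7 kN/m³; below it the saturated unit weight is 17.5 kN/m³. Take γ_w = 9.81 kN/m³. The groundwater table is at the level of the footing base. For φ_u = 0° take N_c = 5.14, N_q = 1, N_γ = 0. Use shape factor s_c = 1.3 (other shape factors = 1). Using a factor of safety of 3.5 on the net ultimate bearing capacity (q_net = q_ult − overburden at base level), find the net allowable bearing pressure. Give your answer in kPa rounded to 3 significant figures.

Overburden at base level: q = 16.7 × 1.05 = 17.535 kPa.
Cohesion term c·N_c·s_c = 137 × 5.14 × 1.3 = 915.43 kPa; surcharge term q·N_q = 17.535 × 1 = 17.535 kPa.
q_ult = 915.43 + 17.535 = 932.97 kPa.
q_net = 932.97 − 17.535 = 915.43 kPa.
q_all(net) = 915.43 / 3.5 = 261.55 kPa.

q_all(net) ≈ 262 kPa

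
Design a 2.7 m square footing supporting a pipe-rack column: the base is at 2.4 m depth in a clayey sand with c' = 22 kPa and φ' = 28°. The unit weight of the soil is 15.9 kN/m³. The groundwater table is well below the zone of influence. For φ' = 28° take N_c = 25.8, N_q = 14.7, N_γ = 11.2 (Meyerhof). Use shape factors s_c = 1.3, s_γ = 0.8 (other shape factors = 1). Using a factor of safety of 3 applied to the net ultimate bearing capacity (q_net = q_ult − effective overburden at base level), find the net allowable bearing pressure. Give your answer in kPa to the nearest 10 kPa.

Effective surcharge at the founding depth q = γ·D_f = 15.9 × 2.4 = 38.16 kPa.
q_ult = c·N_c·s_c + q·N_q + 0.5·γ·B·N_γ·s_γ
     = 22 × 25.8 × 1.3 + 38.16 × 14.7 + 0.5 × 15.9 × 2.7 × 11.2 × 0.8
     = 737.88 + 560.95 + 192.33 = 1491.2 kPa.
Net ultimate: q_net = 1491.2 − 38.16 = 1453 kPa.
q_all(net) = 1453 / 3 = 484.33 kPa.

q_all(net) ≈ 480 kPa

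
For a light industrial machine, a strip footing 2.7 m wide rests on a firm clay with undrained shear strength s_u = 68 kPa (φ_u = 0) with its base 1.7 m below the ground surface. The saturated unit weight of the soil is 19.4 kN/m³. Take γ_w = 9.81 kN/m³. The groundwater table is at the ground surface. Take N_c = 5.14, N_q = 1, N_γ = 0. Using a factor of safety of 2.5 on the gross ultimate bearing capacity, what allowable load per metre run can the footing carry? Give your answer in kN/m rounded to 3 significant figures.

Water table at ground surface, so effective unit weight γ' = 19.4 − 9.81 = 9.59 kN/m³ is used throughout; overburden q = 9.59 × 1.7 = 16.303 kPa.
Cohesion term c·N_c = 68 × 5.14 = 349.52 kPa; surcharge term q·N_q = 16.303 × 1 = 16.303 kPa.
q_ult = 349.52 + 16.303 = 365.82 kPa.
Gross allowable pressure q_all = 365.82 / 2.5 = 146.33 kPa.
Allowable wall load = q_all × B = 146.33 × 2.7 = 395.09 kN per metre run.

≈ 395 kN/m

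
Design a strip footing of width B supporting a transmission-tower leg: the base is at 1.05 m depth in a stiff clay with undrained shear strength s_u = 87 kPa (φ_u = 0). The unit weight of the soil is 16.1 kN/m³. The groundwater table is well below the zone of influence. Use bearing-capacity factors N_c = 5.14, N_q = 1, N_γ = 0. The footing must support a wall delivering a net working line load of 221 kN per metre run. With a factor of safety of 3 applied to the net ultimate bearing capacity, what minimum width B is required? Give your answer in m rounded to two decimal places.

B = 1.48 m

q = γ·D_f = 16.1 × 1.05 = 16.905 kPa.
c·N_c = 87 × 5.14 = 447.18 kPa
q·N_q = 16.905 × 1 = 16.905 kPa
q_ult = 447.18 + 16.905 = 464.08 kPa.
For φ = 0 the ½γBN_γ term vanishes, so q_ult is independent of B. q_net = 464.08 − 16.905 = 447.18 kPa; q_all(net) = 447.18/3 = 149.06 kPa.
Required width B = w / q_all(net) = 221 / 149.06 = 1.483 m.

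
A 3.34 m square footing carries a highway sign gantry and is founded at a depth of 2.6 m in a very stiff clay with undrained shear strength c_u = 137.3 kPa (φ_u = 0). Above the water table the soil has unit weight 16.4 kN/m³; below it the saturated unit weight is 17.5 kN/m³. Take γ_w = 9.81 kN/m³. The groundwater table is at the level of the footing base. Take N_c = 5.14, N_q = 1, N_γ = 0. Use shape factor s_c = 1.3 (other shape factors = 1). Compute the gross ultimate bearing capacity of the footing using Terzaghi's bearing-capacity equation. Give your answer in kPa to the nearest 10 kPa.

q_ult ≈ 960 kPa

Effective surcharge at the founding depth q = γ·D_f = 16.4 × 2.6 = 42.64 kPa.
q_ult = c·N_c·s_c + q·N_q
     = 137.3 × 5.14 × 1.3 + 42.64 × 1
     = 917.44 + 42.64 = 960.08 kPa.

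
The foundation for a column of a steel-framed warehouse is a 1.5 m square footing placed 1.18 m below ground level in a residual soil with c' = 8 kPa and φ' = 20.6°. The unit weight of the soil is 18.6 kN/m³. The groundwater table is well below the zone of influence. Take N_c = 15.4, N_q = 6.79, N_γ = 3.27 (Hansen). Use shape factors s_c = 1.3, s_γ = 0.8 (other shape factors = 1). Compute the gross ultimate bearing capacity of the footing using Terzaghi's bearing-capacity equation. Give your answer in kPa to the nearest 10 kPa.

q = γ·D_f = 18.6 × 1.18 = 21.948 kPa.
c·N_c·s_c = 8 × 15.4 × 1.3 = 160.16 kPa
q·N_q = 21.948 × 6.79 = 149.03 kPa
0.5·γ·B·N_γ·s_γ = 0.5 × 18.6 × 1.5 × 3.27 × 0.8 = 36.493 kPa
q_ult = 160.16 + 149.03 + 36.493 = 345.68 kPa.

q_ult ≈ 350 kPa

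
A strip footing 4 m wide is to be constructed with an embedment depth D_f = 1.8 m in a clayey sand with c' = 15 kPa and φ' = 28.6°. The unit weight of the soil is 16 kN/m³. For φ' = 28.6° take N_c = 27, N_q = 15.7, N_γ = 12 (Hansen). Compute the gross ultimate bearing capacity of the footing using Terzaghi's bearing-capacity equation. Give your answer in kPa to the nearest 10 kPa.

q_ult ≈ 1240 kPa

Overburden at base level: q = 16 × 1.8 = 28.8 kPa.
Cohesion term c·N_c = 15 × 27 = 405 kPa; surcharge term q·N_q = 28.8 × 15.7 = 452.16 kPa; self-weight term 0.5·γ·B·N_γ = 0.5 × 16 × 4 × 12 = 384 kPa.
q_ult = 405 + 452.16 + 384 = 1241.2 kPa.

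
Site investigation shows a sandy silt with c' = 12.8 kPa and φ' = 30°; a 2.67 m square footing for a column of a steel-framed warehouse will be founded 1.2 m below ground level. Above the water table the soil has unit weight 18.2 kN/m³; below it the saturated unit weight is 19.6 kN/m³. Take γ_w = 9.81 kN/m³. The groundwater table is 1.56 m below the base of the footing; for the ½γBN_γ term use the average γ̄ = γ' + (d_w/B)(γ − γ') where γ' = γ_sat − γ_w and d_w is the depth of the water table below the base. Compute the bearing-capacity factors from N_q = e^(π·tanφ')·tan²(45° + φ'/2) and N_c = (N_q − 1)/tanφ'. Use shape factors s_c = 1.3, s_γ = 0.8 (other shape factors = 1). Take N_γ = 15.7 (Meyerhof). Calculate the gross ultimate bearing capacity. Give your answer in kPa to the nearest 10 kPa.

q_ult ≈ 1150 kPa

tan30° = 0.5774, so N_q = e^(π×0.5774)·tan²(60°) = 6.134 × 3.0 = 18.4.
N_c = (18.4 − 1)/tan30° = 30.14.
Overburden at base level: q = 18.2 × 1.2 = 21.84 kPa.
The water table is 1.56 m below the base (< B = 2.67 m), so the ½γBN_γ term uses γ̄ = γ' + (d_w/B)(γ − γ') = 9.79 + (1.56/2.67)(18.2 − 9.79) = 14.704 kN/m³.
Cohesion term c·N_c·s_c = 12.8 × 30.14 × 1.3 = 501.52 kPa; surcharge term q·N_q = 21.84 × 18.401 = 401.88 kPa; self-weight term 0.5·γ·B·N_γ·s_γ = 0.5 × 14.704 × 2.67 × 15.7 × 0.8 = 246.55 kPa.
q_ult = 501.52 + 401.88 + 246.55 = 1149.9 kPa.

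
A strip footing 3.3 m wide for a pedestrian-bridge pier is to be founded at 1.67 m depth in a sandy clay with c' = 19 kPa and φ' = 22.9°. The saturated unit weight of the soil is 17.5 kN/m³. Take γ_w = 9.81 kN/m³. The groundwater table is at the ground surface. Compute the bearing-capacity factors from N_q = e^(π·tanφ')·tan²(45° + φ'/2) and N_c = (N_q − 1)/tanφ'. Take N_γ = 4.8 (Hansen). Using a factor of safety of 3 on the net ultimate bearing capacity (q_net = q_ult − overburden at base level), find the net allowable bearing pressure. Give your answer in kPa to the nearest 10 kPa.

q_all(net) ≈ 170 kPa

N_q = e^(π·tan22.9°)·tan²(56.45°) = 8.57; N_c = (N_q − 1)/tanφ' = 17.93.
γ' = 17.5 − 9.81 = 7.69 kN/m³ (submerged throughout). q = 7.69 × 1.67 = 12.842 kPa; the same γ' applies in the ½γBN_γ term.
c·N_c = 19 × 17.927 = 340.62 kPa
q·N_q = 12.842 × 8.5728 = 110.09 kPa
0.5·γ·B·N_γ = 0.5 × 7.69 × 3.3 × 4.8 = 60.905 kPa
q_ult = 340.62 + 110.09 + 60.905 = 511.62 kPa.
q_net = 511.62 − 12.842 = 498.78 kPa.
q_all(net) = 498.78 / 3 = 166.26 kPa.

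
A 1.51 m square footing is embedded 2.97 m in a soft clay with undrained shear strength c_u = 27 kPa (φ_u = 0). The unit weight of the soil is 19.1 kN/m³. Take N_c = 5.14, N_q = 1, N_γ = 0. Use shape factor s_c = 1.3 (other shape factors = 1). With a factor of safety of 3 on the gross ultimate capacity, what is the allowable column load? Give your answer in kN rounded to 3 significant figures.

P_all ≈ 180 kN

q = γ·D_f = 19.1 × 2.97 = 56.727 kPa.
c·N_c·s_c = 27 × 5.14 × 1.3 = 180.41 kPa
q·N_q = 56.727 × 1 = 56.727 kPa
q_ult = 180.41 + 56.727 = 237.14 kPa.
Gross allowable pressure q_all = 237.14 / 3 = 79.047 kPa.
Footing area = 2.2801 m², so allowable column load = 79.047 × 2.2801 = 180.24 kN.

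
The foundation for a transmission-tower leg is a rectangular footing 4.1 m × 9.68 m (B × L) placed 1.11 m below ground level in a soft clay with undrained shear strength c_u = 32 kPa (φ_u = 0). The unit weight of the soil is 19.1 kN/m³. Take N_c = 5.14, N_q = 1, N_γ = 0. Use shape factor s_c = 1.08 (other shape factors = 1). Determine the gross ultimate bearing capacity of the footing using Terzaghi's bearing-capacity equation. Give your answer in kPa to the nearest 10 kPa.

Effective surcharge at the founding depth q = γ·D_f = 19.1 × 1.11 = 21.201 kPa.
q_ult = c·N_c·s_c + q·N_q
     = 32 × 5.14 × 1.08 + 21.201 × 1
     = 177.64 + 21.201 = 198.84 kPa.

q_ult ≈ 200 kPa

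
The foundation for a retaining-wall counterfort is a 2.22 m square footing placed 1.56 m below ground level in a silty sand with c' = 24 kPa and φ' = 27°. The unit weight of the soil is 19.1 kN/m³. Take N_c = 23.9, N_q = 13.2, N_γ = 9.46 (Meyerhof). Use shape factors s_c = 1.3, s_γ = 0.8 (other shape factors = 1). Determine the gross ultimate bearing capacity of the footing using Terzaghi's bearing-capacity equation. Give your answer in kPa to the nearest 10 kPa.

q_ult ≈ 1300 kPa

Effective surcharge at the founding depth q = γ·D_f = 19.1 × 1.56 = 29.796 kPa.
q_ult = c·N_c·s_c + q·N_q + 0.5·γ·B·N_γ·s_γ
     = 24 × 23.9 × 1.3 + 29.796 × 13.2 + 0.5 × 19.1 × 2.22 × 9.46 × 0.8
     = 745.68 + 393.31 + 160.45 = 1299.4 kPa.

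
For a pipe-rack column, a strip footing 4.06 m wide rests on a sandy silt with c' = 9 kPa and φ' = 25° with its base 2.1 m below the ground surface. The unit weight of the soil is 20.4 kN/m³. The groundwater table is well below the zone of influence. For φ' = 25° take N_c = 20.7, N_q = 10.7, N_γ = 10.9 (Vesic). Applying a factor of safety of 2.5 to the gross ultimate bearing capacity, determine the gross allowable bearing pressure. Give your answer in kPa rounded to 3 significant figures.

q_all ≈ 438 kPa

Overburden at base level: q = 20.4 × 2.1 = 42.84 kPa.
Cohesion term c·N_c = 9 × 20.7 = 186.3 kPa; surcharge term q·N_q = 42.84 × 10.7 = 458.39 kPa; self-weight term 0.5·γ·B·N_γ = 0.5 × 20.4 × 4.06 × 10.9 = 451.39 kPa.
q_ult = 186.3 + 458.39 + 451.39 = 1096.1 kPa.
q_all = q_ult / FS = 1096.1 / 2.5 = 438.43 kPa.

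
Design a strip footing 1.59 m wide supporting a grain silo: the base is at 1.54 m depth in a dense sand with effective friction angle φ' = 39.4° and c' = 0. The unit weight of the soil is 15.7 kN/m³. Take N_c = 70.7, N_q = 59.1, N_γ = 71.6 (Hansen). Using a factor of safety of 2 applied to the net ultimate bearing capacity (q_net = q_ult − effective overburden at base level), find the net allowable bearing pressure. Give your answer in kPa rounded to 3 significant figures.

q = γ·D_f = 15.7 × 1.54 = 24.178 kPa.
q·N_q = 24.178 × 59.1 = 1428.9 kPa
0.5·γ·B·N_γ = 0.5 × 15.7 × 1.59 × 71.6 = 893.68 kPa
q_ult = 1428.9 + 893.68 = 2322.6 kPa.
Net ultimate: q_net = 2322.6 − 24.178 = 2298.4 kPa.
q_all(net) = 2298.4 / 2 = 1149.2 kPa.

q_all(net) ≈ 1150 kPa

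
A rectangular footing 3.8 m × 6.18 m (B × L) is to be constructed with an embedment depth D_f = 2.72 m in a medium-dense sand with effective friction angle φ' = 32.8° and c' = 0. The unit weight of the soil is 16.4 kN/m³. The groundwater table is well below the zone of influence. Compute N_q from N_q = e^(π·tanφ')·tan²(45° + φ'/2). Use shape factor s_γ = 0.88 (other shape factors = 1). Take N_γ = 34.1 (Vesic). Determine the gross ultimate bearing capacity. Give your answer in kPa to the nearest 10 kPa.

tan32.8° = 0.6445, so N_q = e^(π×0.6445)·tan²(61.4°) = 7.573 × 3.364 = 25.48.
Effective surcharge at the founding depth q = γ·D_f = 16.4 × 2.72 = 44.608 kPa.
q_ult = q·N_q + 0.5·γ·B·N_γ·s_γ
     = 44.608 × 25.477 + 0.5 × 16.4 × 3.8 × 34.1 × 0.88
     = 1136.5 + 935.05 = 2071.5 kPa.

q_ult ≈ 2070 kPa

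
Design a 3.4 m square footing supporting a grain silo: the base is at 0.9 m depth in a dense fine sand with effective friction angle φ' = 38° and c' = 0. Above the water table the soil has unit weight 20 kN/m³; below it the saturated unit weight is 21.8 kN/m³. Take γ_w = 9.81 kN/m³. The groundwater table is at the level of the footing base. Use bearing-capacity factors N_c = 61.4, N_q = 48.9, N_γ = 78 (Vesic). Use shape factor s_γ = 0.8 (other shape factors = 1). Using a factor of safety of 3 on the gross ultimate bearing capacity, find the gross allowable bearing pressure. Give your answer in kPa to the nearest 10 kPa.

Effective surcharge at the founding depth q = γ·D_f = 20 × 0.9 = 18 kPa.
The water table coincides with the base, so in the self-weight term γ → γ' = 11.99 kN/m³.
q_ult = q·N_q + 0.5·γ·B·N_γ·s_γ
     = 18 × 48.9 + 0.5 × 11.99 × 3.4 × 78 × 0.8
     = 880.2 + 1271.9 = 2152.1 kPa.
q_all = 2152.1 / 3 = 717.37 kPa.

q_all ≈ 720 kPa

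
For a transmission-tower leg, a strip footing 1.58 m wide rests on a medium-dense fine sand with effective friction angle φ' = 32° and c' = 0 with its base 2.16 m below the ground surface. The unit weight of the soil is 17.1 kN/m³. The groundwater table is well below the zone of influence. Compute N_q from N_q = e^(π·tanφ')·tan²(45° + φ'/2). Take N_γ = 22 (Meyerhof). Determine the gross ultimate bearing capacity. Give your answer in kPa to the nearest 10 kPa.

q_ult ≈ 1150 kPa

tan32° = 0.6249, so N_q = e^(π×0.6249)·tan²(61°) = 7.121 × 3.255 = 23.18.
q = γ·D_f = 17.1 × 2.16 = 36.936 kPa.
q·N_q = 36.936 × 23.177 = 856.06 kPa
0.5·γ·B·N_γ = 0.5 × 17.1 × 1.58 × 22 = 297.2 kPa
q_ult = 856.06 + 297.2 = 1153.3 kPa.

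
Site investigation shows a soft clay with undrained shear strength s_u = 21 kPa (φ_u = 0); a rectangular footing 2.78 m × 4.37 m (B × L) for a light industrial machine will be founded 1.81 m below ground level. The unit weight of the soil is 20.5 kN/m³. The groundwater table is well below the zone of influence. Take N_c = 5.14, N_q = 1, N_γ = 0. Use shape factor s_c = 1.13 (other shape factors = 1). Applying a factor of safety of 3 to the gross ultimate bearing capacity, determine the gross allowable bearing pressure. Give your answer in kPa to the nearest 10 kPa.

q = γ·D_f = 20.5 × 1.81 = 37.105 kPa.
c·N_c·s_c = 21 × 5.14 × 1.13 = 121.97 kPa
q·N_q = 37.105 × 1 = 37.105 kPa
q_ult = 121.97 + 37.105 = 159.08 kPa.
q_all = q_ult / FS = 159.08 / 3 = 53.026 kPa.

q_all ≈ 50 kPa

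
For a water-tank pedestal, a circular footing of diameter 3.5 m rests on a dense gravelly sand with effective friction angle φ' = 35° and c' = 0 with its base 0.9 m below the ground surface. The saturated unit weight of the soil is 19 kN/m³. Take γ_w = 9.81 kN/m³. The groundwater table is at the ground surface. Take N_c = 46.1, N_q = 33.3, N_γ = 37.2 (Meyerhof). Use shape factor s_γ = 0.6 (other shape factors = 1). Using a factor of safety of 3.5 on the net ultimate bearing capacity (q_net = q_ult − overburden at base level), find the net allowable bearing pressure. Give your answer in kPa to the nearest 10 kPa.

q_all(net) ≈ 180 kPa

γ' = 19 − 9.81 = 9.19 kN/m³ (submerged throughout). q = 9.19 × 0.9 = 8.271 kPa; the same γ' applies in the ½γBN_γ term.
q·N_q = 8.271 × 33.3 = 275.42 kPa
0.5·γ·B·N_γ·s_γ = 0.5 × 9.19 × 3.5 × 37.2 × 0.6 = 358.96 kPa
q_ult = 275.42 + 358.96 = 634.39 kPa.
q_net = 634.39 − 8.271 = 626.11 kPa.
q_all(net) = 626.11 / 3.5 = 178.89 kPa.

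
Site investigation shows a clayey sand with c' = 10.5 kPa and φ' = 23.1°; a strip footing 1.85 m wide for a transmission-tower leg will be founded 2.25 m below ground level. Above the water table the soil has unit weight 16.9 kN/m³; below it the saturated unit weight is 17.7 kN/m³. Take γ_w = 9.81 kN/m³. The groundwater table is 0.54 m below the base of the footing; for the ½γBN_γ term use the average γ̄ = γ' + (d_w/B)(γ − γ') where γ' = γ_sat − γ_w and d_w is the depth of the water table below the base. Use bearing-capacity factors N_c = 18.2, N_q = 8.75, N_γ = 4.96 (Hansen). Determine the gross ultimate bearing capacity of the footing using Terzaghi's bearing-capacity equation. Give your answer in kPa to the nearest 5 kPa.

q_ult ≈ 570 kPa

q = γ·D_f = 16.9 × 2.25 = 38.025 kPa.
γ' = 7.89 kN/m³; averaging over the depth B below the base, γ̄ = γ' + (d_w/B)(γ − γ') = 10.52 kN/m³.
c·N_c = 10.5 × 18.2 = 191.1 kPa
q·N_q = 38.025 × 8.75 = 332.72 kPa
0.5·γ·B·N_γ = 0.5 × 10.52 × 1.85 × 4.96 = 48.266 kPa
q_ult = 191.1 + 332.72 + 48.266 = 572.08 kPa.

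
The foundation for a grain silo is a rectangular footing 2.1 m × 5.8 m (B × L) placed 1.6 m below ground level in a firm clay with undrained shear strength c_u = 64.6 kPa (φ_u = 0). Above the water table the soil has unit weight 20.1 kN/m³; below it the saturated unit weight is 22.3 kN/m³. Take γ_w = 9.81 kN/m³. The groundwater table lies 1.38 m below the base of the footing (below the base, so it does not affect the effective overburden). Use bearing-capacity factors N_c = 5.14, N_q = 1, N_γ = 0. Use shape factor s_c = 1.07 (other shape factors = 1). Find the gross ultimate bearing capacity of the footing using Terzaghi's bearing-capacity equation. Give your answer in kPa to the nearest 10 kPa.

q_ult ≈ 390 kPa

Overburden at base level: q = 20.1 × 1.6 = 32.16 kPa.
Cohesion term c·N_c·s_c = 64.6 × 5.14 × 1.07 = 355.29 kPa; surcharge term q·N_q = 32.16 × 1 = 32.16 kPa.
q_ult = 355.29 + 32.16 = 387.45 kPa.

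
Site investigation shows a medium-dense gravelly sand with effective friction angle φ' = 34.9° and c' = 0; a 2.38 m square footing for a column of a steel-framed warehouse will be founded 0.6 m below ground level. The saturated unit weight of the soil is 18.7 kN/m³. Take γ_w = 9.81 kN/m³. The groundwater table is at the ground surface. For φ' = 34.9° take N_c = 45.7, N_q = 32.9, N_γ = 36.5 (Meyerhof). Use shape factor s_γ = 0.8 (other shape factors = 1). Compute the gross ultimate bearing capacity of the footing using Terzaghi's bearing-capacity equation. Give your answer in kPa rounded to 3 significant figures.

q_ult ≈ 484 kPa

Water table at ground surface, so effective unit weight γ' = 18.7 − 9.81 = 8.89 kN/m³ is used throughout; overburden q = 8.89 × 0.6 = 5.334 kPa; the same γ' applies in the ½γBN_γ term.
Surcharge term q·N_q = 5.334 × 32.9 = 175.49 kPa; self-weight term 0.5·γ·B·N_γ·s_γ = 0.5 × 8.89 × 2.38 × 36.5 × 0.8 = 308.91 kPa.
q_ult = 175.49 + 308.91 = 484.4 kPa.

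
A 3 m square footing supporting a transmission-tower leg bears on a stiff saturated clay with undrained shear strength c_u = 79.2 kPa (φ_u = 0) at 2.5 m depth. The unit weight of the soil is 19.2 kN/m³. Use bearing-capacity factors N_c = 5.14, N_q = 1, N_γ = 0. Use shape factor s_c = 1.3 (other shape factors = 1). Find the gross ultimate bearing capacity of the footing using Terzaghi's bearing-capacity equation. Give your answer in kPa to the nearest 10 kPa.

Overburden at base level: q = 19.2 × 2.5 = 48 kPa.
Cohesion term c·N_c·s_c = 79.2 × 5.14 × 1.3 = 529.21 kPa; surcharge term q·N_q = 48 × 1 = 48 kPa.
q_ult = 529.21 + 48 = 577.21 kPa.

q_ult ≈ 580 kPa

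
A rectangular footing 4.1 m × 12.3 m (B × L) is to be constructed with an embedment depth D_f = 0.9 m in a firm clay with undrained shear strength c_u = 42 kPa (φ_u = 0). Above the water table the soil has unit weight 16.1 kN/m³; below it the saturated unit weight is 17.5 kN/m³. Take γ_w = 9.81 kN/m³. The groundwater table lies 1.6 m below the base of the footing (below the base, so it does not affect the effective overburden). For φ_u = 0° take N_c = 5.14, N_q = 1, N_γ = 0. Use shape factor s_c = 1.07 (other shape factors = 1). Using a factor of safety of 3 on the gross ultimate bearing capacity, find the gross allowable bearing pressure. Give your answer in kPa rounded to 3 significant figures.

q_all ≈ 81.8 kPa

q = γ·D_f = 16.1 × 0.9 = 14.49 kPa.
c·N_c·s_c = 42 × 5.14 × 1.07 = 230.99 kPa
q·N_q = 14.49 × 1 = 14.49 kPa
q_ult = 230.99 + 14.49 = 245.48 kPa.
q_all = 245.48 / 3 = 81.827 kPa.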